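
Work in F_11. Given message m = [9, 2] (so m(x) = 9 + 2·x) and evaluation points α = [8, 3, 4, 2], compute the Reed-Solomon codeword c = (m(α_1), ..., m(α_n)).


c = [3, 4, 6, 2]

Message polynomial: m(x) = 9 + 2·x (mod 11).
For each evaluation point α_i, compute m(α_i) mod 11:
  α_1 = 8: Horner steps 2 → 3, so m(8) = 3.
  α_2 = 3: Horner steps 2 → 4, so m(3) = 4.
  α_3 = 4: Horner steps 2 → 6, so m(4) = 6.
  α_4 = 2: Horner steps 2 → 2, so m(2) = 2.
Codeword c = [3, 4, 6, 2] ∈ F_11^4.


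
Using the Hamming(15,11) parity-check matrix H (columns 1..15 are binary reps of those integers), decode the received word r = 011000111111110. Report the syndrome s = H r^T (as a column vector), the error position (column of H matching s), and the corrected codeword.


s = (1, 0, 0, 1)^T, error position = 9, corrected codeword c = 011000110111110

Compute s = H r^T mod 2 one row at a time:
  s_1 = 1 + 1 + 1 + 1 + 1 + 1 + 1 + 0 = 7 ≡ 1 (mod 2).
  s_2 = 0 + 0 + 0 + 1 + 1 + 1 + 1 + 0 = 4 ≡ 0 (mod 2).
  s_3 = 1 + 1 + 0 + 1 + 1 + 1 + 1 + 0 = 6 ≡ 0 (mod 2).
  s_4 = 0 + 1 + 0 + 1 + 1 + 1 + 1 + 0 = 5 ≡ 1 (mod 2).
s = (1, 0, 0, 1)^T — this equals column 9 of H (binary 1001), so error is at position 9.
Correct: flip bit 9 of r = 011000111111110 to get c = 011000110111110.


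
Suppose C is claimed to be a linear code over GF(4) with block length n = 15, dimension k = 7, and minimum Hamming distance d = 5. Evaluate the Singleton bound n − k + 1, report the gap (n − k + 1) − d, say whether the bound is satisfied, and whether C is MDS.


Singleton RHS = n − k + 1 = 9, slack = 4, bound satisfied, not MDS.

Singleton bound: d ≤ n − k + 1.
Here n = 15, k = 7, so n − k + 1 = 9.
Given d = 5, check d ≤ 9: YES.
Slack = (n − k + 1) − d = 4.
The code is NOT MDS (slack = 4 > 0).
Description: the claimed parameters are [15, 7, 5]_4; such a code would be non-MDS.


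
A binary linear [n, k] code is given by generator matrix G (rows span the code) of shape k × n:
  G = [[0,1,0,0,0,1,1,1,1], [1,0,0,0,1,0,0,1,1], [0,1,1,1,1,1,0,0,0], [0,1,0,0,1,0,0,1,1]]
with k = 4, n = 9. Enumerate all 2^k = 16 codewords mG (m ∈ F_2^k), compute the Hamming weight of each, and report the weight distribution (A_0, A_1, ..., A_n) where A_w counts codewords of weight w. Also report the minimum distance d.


Weight distribution: A_0 = 1, A_2 = 1, A_3 = 1, A_4 = 4, A_5 = 6, A_6 = 1, A_7 = 1, A_8 = 1. Minimum distance d = 2.

Enumerate all 2^4 = 16 messages m ∈ F_2^4.
For each, compute codeword c = mG in F_2^9, then tally its weight.
  m = 0000 → c = 000000000, weight = 0.
  m = 1000 → c = 010001111, weight = 5.
  m = 0100 → c = 100010011, weight = 4.
  m = 1100 → c = 110011100, weight = 5.
  m = 0010 → c = 011111000, weight = 5.
  m = 1010 → c = 001110111, weight = 6.
  m = 0110 → c = 111101011, weight = 7.
  m = 1110 → c = 101100100, weight = 4.
  m = 0001 → c = 010010011, weight = 4.
  m = 1001 → c = 000011100, weight = 3.
  m = 0101 → c = 110000000, weight = 2.
  m = 1101 → c = 100001111, weight = 5.
  m = 0011 → c = 001101011, weight = 5.
  m = 1011 → c = 011100100, weight = 4.
  m = 0111 → c = 101111000, weight = 5.
  m = 1111 → c = 111110111, weight = 8.
Tally weights:
  weight 0: 1 codewords.
  weight 2: 1 codewords.
  weight 3: 1 codewords.
  weight 4: 4 codewords.
  weight 5: 6 codewords.
  weight 6: 1 codewords.
  weight 7: 1 codewords.
  weight 8: 1 codewords.
Minimum distance d = smallest w > 0 with A_w > 0 = 2.
Sanity: Σ A_w = 16 = 2^4 = 16 ✓.


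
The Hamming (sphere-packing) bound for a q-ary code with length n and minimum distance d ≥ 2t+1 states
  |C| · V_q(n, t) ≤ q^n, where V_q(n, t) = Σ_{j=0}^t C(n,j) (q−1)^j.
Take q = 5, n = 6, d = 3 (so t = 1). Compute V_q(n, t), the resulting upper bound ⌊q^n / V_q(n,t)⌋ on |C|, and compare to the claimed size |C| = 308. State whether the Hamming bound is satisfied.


V_q(n, t) = 25, q^n = 15625, Hamming bound = 625, |C| = 308 ≤ bound (satisfied).

Step 1: Compute V_q(n, t) = Σ_{j=0}^1 C(n, j) (q−1)^j.
  j = 0: C(6,0)·(4)^0 = 1·1 = 1.
  j = 1: C(6,1)·(4)^1 = 6·4 = 24.
  V_q(n, t) = 1 + 24 = 25.
Step 2: q^n = 5^6 = 15625.
Step 3: Hamming bound ⌊q^n / V_q(n,t)⌋ = ⌊15625/25⌋ = 625.
Step 4: Compare |C| = 308 to 625: satisfied.
The claimed |C| lies below the Hamming bound.


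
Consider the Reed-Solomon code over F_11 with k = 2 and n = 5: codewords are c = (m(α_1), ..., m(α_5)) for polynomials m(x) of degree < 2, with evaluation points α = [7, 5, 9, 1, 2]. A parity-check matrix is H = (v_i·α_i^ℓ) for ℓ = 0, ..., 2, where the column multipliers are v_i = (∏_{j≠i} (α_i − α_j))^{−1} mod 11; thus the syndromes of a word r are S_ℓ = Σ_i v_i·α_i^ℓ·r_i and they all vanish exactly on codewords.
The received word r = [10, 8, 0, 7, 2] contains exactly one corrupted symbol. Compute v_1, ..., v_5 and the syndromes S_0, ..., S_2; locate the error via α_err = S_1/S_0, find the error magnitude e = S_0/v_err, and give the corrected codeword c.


S = (4, 9, 1), error at position 2, error magnitude e = 10, c = [10, 9, 0, 7, 2].

Step 1: column multipliers v_i = (∏_{j≠i}(α_i − α_j))^{−1} mod 11.
  i = 1 (α = 7): (7−5)(7−9)(7−1)(7−2) = 2·(−2)·6·5 = −120 ≡ 1, so v_1 = 1^{−1} = 1 (mod 11).
  i = 2 (α = 5): (5−7)(5−9)(5−1)(5−2) = (−2)·(−4)·4·3 = 96 ≡ 8, so v_2 = 8^{−1} = 7 (mod 11).
  i = 3 (α = 9): (9−7)(9−5)(9−1)(9−2) = 2·4·8·7 = 448 ≡ 8, so v_3 = 8^{−1} = 7 (mod 11).
  i = 4 (α = 1): (1−7)(1−5)(1−9)(1−2) = (−6)·(−4)·(−8)·(−1) = 192 ≡ 5, so v_4 = 5^{−1} = 9 (mod 11).
  i = 5 (α = 2): (2−7)(2−5)(2−9)(2−1) = (−5)·(−3)·(−7)·1 = −105 ≡ 5, so v_5 = 5^{−1} = 9 (mod 11).
  v = [1, 7, 7, 9, 9].
Step 2: syndromes of r = [10, 8, 0, 7, 2] (all sums mod 11).
  S_0 = Σ v_i r_i = 1·10 + 7·8 + 7·0 + 9·7 + 9·2 = 147 ≡ 4.
  S_1 = Σ v_i α_i r_i = 1·7·10 + 7·5·8 + 7·9·0 + 9·1·7 + 9·2·2 = 449 ≡ 9.
  α_i^2 mod 11 = [5, 3, 4, 1, 4].
  S_2 = Σ v_i α_i^2 r_i = 1·5·10 + 7·3·8 + 7·4·0 + 9·1·7 + 9·4·2 = 353 ≡ 1.
  S = (4, 9, 1) ≠ 0, so r is not a codeword (an error is present).
Step 3: locate the error. For a single error e at position i, S_ℓ = v_i·e·α_i^ℓ, so α_err = S_1/S_0.
  S_0^{−1} = 4^{−1} = 3 (mod 11), so α_err = 9·3 = 27 ≡ 5 = α_2. Error position i = 2.
  Consistency check: S_2/S_1 = 1·5 = 5 ≡ 5 = α_err ✓ (single-error assumption holds).
Step 4: error magnitude e = S_0/v_2 = S_0·∏_{j≠2}(α_2 − α_j) = 4·8 = 32 ≡ 10 (mod 11).
Step 5: correct position 2: c_2 = r_2 − e = 8 − 10 ≡ 9 (mod 11). Hence c = [10, 9, 0, 7, 2].
  Check: interpolating c through the α_i gives m(x) = 1 + 6·x (degree < 2) with m(α_i) = c_i for every i, so c is indeed a codeword.


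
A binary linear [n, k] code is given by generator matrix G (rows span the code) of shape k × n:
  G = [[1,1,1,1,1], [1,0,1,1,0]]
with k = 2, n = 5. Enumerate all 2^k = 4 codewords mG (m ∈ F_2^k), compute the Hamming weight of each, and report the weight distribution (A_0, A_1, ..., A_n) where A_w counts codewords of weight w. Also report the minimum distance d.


Weight distribution: A_0 = 1, A_2 = 1, A_3 = 1, A_5 = 1. Minimum distance d = 2.

Enumerate all 2^2 = 4 messages m ∈ F_2^2.
For each, compute codeword c = mG in F_2^5, then tally its weight.
  m = 00 → c = 00000, weight = 0.
  m = 10 → c = 11111, weight = 5.
  m = 01 → c = 10110, weight = 3.
  m = 11 → c = 01001, weight = 2.
Tally weights:
  weight 0: 1 codewords.
  weight 2: 1 codewords.
  weight 3: 1 codewords.
  weight 5: 1 codewords.
Minimum distance d = smallest w > 0 with A_w > 0 = 2.
Sanity: Σ A_w = 4 = 2^2 = 4 ✓.


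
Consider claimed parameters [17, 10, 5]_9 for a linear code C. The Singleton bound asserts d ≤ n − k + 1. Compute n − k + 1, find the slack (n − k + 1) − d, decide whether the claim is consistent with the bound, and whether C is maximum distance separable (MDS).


Singleton RHS = n − k + 1 = 8, slack = 3, bound satisfied, not MDS.

Singleton bound: d ≤ n − k + 1.
Here n = 17, k = 10, so n − k + 1 = 8.
Given d = 5, check d ≤ 8: YES.
Slack = (n − k + 1) − d = 3.
The code is NOT MDS (slack = 3 > 0).
Description: the claimed parameters are [17, 10, 5]_9; such a code would be non-MDS.


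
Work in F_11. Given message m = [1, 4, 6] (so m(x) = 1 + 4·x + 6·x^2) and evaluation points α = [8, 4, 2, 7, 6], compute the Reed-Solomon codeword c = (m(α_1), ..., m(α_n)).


c = [10, 3, 0, 4, 10]

Message polynomial: m(x) = 1 + 4·x + 6·x^2 (mod 11).
For each evaluation point α_i, compute m(α_i) mod 11:
  α_1 = 8: Horner steps 6 → 8 → 10, so m(8) = 10.
  α_2 = 4: Horner steps 6 → 6 → 3, so m(4) = 3.
  α_3 = 2: Horner steps 6 → 5 → 0, so m(2) = 0.
  α_4 = 7: Horner steps 6 → 2 → 4, so m(7) = 4.
  α_5 = 6: Horner steps 6 → 7 → 10, so m(6) = 10.
Codeword c = [10, 3, 0, 4, 10] ∈ F_11^5.


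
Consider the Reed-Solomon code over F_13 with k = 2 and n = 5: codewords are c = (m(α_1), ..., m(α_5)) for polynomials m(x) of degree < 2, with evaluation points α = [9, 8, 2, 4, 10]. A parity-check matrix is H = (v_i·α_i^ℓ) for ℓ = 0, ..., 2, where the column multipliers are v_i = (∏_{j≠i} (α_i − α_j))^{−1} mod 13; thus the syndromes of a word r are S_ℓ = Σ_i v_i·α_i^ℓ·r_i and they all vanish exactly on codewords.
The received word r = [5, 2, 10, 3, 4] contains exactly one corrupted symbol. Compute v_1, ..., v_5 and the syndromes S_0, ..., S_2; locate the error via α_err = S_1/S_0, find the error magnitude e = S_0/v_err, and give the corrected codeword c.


S = (7, 5, 11), error at position 5, error magnitude e = 9, c = [5, 2, 10, 3, 8].

Step 1: column multipliers v_i = (∏_{j≠i}(α_i − α_j))^{−1} mod 13.
  i = 1 (α = 9): (9−8)(9−2)(9−4)(9−10) = 1·7·5·(−1) = −35 ≡ 4, so v_1 = 4^{−1} = 10 (mod 13).
  i = 2 (α = 8): (8−9)(8−2)(8−4)(8−10) = (−1)·6·4·(−2) = 48 ≡ 9, so v_2 = 9^{−1} = 3 (mod 13).
  i = 3 (α = 2): (2−9)(2−8)(2−4)(2−10) = (−7)·(−6)·(−2)·(−8) = 672 ≡ 9, so v_3 = 9^{−1} = 3 (mod 13).
  i = 4 (α = 4): (4−9)(4−8)(4−2)(4−10) = (−5)·(−4)·2·(−6) = −240 ≡ 7, so v_4 = 7^{−1} = 2 (mod 13).
  i = 5 (α = 10): (10−9)(10−8)(10−2)(10−4) = 1·2·8·6 = 96 ≡ 5, so v_5 = 5^{−1} = 8 (mod 13).
  v = [10, 3, 3, 2, 8].
Step 2: syndromes of r = [5, 2, 10, 3, 4] (all sums mod 13).
  S_0 = Σ v_i r_i = 10·5 + 3·2 + 3·10 + 2·3 + 8·4 = 124 ≡ 7.
  S_1 = Σ v_i α_i r_i = 10·9·5 + 3·8·2 + 3·2·10 + 2·4·3 + 8·10·4 = 902 ≡ 5.
  α_i^2 mod 13 = [3, 12, 4, 3, 9].
  S_2 = Σ v_i α_i^2 r_i = 10·3·5 + 3·12·2 + 3·4·10 + 2·3·3 + 8·9·4 = 648 ≡ 11.
  S = (7, 5, 11) ≠ 0, so r is not a codeword (an error is present).
Step 3: locate the error. For a single error e at position i, S_ℓ = v_i·e·α_i^ℓ, so α_err = S_1/S_0.
  S_0^{−1} = 7^{−1} = 2 (mod 13), so α_err = 5·2 = 10 ≡ 10 = α_5. Error position i = 5.
  Consistency check: S_2/S_1 = 11·8 = 88 ≡ 10 = α_err ✓ (single-error assumption holds).
Step 4: error magnitude e = S_0/v_5 = S_0·∏_{j≠5}(α_5 − α_j) = 7·5 = 35 ≡ 9 (mod 13).
Step 5: correct position 5: c_5 = r_5 − e = 4 − 9 ≡ 8 (mod 13). Hence c = [5, 2, 10, 3, 8].
  Check: interpolating c through the α_i gives m(x) = 4 + 3·x (degree < 2) with m(α_i) = c_i for every i, so c is indeed a codeword.


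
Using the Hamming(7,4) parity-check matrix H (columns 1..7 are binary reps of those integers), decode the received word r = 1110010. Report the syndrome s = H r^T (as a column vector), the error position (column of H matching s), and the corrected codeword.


s = (1, 1, 0)^T, error position = 6, corrected codeword c = 1110000

Compute s = H r^T mod 2 one row at a time:
  s_1 = 0 + 0 + 1 + 0 = 1 ≡ 1 (mod 2).
  s_2 = 1 + 1 + 1 + 0 = 3 ≡ 1 (mod 2).
  s_3 = 1 + 1 + 0 + 0 = 2 ≡ 0 (mod 2).
s = (1, 1, 0)^T — this equals column 6 of H (binary 110), so error is at position 6.
Correct: flip bit 6 of r = 1110010 to get c = 1110000.


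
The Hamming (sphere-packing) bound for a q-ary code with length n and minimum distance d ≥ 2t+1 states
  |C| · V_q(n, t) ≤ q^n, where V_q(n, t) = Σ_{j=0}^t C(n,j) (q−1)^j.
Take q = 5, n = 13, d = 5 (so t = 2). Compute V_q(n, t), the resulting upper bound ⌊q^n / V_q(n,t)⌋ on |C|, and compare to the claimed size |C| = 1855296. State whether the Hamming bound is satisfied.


V_q(n, t) = 1301, q^n = 1220703125, Hamming bound = 938280, |C| = 1855296 > bound (violated).

Step 1: Compute V_q(n, t) = Σ_{j=0}^2 C(n, j) (q−1)^j.
  j = 0: C(13,0)·(4)^0 = 1·1 = 1.
  j = 1: C(13,1)·(4)^1 = 13·4 = 52.
  j = 2: C(13,2)·(4)^2 = 78·16 = 1248.
  V_q(n, t) = 1 + 52 + 1248 = 1301.
Step 2: q^n = 5^13 = 1220703125.
Step 3: Hamming bound ⌊q^n / V_q(n,t)⌋ = ⌊1220703125/1301⌋ = 938280.
Step 4: Compare |C| = 1855296 to 938280: violated.
The claimed |C| lies above the Hamming bound, so no 5-ary code of length 13 with d ≥ 5 can have 1855296 codewords.


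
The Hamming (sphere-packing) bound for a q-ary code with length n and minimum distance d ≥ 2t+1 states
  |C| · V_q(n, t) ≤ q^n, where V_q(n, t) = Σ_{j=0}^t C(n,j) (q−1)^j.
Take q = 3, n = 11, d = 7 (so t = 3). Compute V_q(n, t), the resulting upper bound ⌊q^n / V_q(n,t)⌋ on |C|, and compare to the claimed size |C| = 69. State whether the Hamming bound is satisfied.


V_q(n, t) = 1563, q^n = 177147, Hamming bound = 113, |C| = 69 ≤ bound (satisfied).

Step 1: Compute V_q(n, t) = Σ_{j=0}^3 C(n, j) (q−1)^j.
  j = 0: C(11,0)·(2)^0 = 1·1 = 1.
  j = 1: C(11,1)·(2)^1 = 11·2 = 22.
  j = 2: C(11,2)·(2)^2 = 55·4 = 220.
  j = 3: C(11,3)·(2)^3 = 165·8 = 1320.
  V_q(n, t) = 1 + 22 + 220 + 1320 = 1563.
Step 2: q^n = 3^11 = 177147.
Step 3: Hamming bound ⌊q^n / V_q(n,t)⌋ = ⌊177147/1563⌋ = 113.
Step 4: Compare |C| = 69 to 113: satisfied.
The claimed |C| lies below the Hamming bound.


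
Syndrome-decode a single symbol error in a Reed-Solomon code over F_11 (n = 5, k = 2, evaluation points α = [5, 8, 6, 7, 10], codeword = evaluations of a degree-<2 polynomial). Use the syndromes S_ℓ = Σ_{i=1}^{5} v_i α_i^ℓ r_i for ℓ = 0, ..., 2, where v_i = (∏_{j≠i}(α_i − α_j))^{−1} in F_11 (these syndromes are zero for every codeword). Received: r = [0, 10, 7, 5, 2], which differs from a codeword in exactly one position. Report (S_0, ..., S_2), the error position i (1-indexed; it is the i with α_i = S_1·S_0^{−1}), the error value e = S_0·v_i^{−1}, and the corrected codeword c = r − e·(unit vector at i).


S = (4, 6, 9), error at position 4, error magnitude e = 2, c = [0, 10, 7, 3, 2].

Step 1: column multipliers v_i = (∏_{j≠i}(α_i − α_j))^{−1} mod 11.
  i = 1 (α = 5): (5−8)(5−6)(5−7)(5−10) = (−3)·(−1)·(−2)·(−5) = 30 ≡ 8, so v_1 = 8^{−1} = 7 (mod 11).
  i = 2 (α = 8): (8−5)(8−6)(8−7)(8−10) = 3·2·1·(−2) = −12 ≡ 10, so v_2 = 10^{−1} = 10 (mod 11).
  i = 3 (α = 6): (6−5)(6−8)(6−7)(6−10) = 1·(−2)·(−1)·(−4) = −8 ≡ 3, so v_3 = 3^{−1} = 4 (mod 11).
  i = 4 (α = 7): (7−5)(7−8)(7−6)(7−10) = 2·(−1)·1·(−3) = 6 ≡ 6, so v_4 = 6^{−1} = 2 (mod 11).
  i = 5 (α = 10): (10−5)(10−8)(10−6)(10−7) = 5·2·4·3 = 120 ≡ 10, so v_5 = 10^{−1} = 10 (mod 11).
  v = [7, 10, 4, 2, 10].
Step 2: syndromes of r = [0, 10, 7, 5, 2] (all sums mod 11).
  S_0 = Σ v_i r_i = 7·0 + 10·10 + 4·7 + 2·5 + 10·2 = 158 ≡ 4.
  S_1 = Σ v_i α_i r_i = 7·5·0 + 10·8·10 + 4·6·7 + 2·7·5 + 10·10·2 = 1238 ≡ 6.
  α_i^2 mod 11 = [3, 9, 3, 5, 1].
  S_2 = Σ v_i α_i^2 r_i = 7·3·0 + 10·9·10 + 4·3·7 + 2·5·5 + 10·1·2 = 1054 ≡ 9.
  S = (4, 6, 9) ≠ 0, so r is not a codeword (an error is present).
Step 3: locate the error. For a single error e at position i, S_ℓ = v_i·e·α_i^ℓ, so α_err = S_1/S_0.
  S_0^{−1} = 4^{−1} = 3 (mod 11), so α_err = 6·3 = 18 ≡ 7 = α_4. Error position i = 4.
  Consistency check: S_2/S_1 = 9·2 = 18 ≡ 7 = α_err ✓ (single-error assumption holds).
Step 4: error magnitude e = S_0/v_4 = S_0·∏_{j≠4}(α_4 − α_j) = 4·6 = 24 ≡ 2 (mod 11).
Step 5: correct position 4: c_4 = r_4 − e = 5 − 2 ≡ 3 (mod 11). Hence c = [0, 10, 7, 3, 2].
  Check: interpolating c through the α_i gives m(x) = 9 + 7·x (degree < 2) with m(α_i) = c_i for every i, so c is indeed a codeword.


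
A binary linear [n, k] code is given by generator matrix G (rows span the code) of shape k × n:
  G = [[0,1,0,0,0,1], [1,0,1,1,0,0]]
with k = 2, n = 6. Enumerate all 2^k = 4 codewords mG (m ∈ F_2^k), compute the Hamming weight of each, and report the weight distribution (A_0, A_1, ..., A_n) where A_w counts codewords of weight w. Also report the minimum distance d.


Weight distribution: A_0 = 1, A_2 = 1, A_3 = 1, A_5 = 1. Minimum distance d = 2.

Enumerate all 2^2 = 4 messages m ∈ F_2^2.
For each, compute codeword c = mG in F_2^6, then tally its weight.
  m = 00 → c = 000000, weight = 0.
  m = 10 → c = 010001, weight = 2.
  m = 01 → c = 101100, weight = 3.
  m = 11 → c = 111101, weight = 5.
Tally weights:
  weight 0: 1 codewords.
  weight 2: 1 codewords.
  weight 3: 1 codewords.
  weight 5: 1 codewords.
Minimum distance d = smallest w > 0 with A_w > 0 = 2.
Sanity: Σ A_w = 4 = 2^2 = 4 ✓.


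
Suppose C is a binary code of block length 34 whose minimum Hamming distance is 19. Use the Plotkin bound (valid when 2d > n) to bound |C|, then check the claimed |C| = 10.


Plotkin bound M ≤ 8; given |C| = 10 > bound (violated).

Check applicability: 2d = 38, n = 34.
2d − n = 4 > 0, so Plotkin applies.
Compute d/(2d−n) = 19/4 ≈ 4.7500.
⌊d/(2d−n)⌋ = 4.
Plotkin bound: M ≤ 2·4 = 8.
Given |C| = 10, check: VIOLATED.
This |C| is above the Plotkin bound, so no binary code with n = 34, d = 19 and 10 codewords exists.


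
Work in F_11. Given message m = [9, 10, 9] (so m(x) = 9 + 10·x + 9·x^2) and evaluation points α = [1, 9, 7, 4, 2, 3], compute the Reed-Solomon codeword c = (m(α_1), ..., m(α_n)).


c = [6, 3, 3, 6, 10, 10]

Message polynomial: m(x) = 9 + 10·x + 9·x^2 (mod 11).
For each evaluation point α_i, compute m(α_i) mod 11:
  α_1 = 1: Horner steps 9 → 8 → 6, so m(1) = 6.
  α_2 = 9: Horner steps 9 → 3 → 3, so m(9) = 3.
  α_3 = 7: Horner steps 9 → 7 → 3, so m(7) = 3.
  α_4 = 4: Horner steps 9 → 2 → 6, so m(4) = 6.
  α_5 = 2: Horner steps 9 → 6 → 10, so m(2) = 10.
  α_6 = 3: Horner steps 9 → 4 → 10, so m(3) = 10.
Codeword c = [6, 3, 3, 6, 10, 10] ∈ F_11^6.


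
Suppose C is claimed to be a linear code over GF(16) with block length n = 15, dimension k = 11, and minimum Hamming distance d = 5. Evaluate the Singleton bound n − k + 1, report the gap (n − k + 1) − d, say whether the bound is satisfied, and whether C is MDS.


Singleton RHS = n − k + 1 = 5, slack = 0, bound satisfied, MDS.

Singleton bound: d ≤ n − k + 1.
Here n = 15, k = 11, so n − k + 1 = 5.
Given d = 5, check d ≤ 5: YES.
Slack = (n − k + 1) − d = 0.
The code is MDS (slack = 0).
Description: the claimed parameters are [15, 11, 5]_16; such a code would be MDS (meets Singleton bound).


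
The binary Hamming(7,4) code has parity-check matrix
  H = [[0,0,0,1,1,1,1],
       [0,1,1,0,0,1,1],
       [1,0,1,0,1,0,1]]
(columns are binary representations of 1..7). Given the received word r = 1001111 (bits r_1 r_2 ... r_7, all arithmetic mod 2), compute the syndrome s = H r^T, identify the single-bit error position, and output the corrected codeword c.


s = (0, 0, 1)^T, error position = 1, corrected codeword c = 0001111

Compute s = H r^T mod 2 one row at a time:
  s_1 = 1 + 1 + 1 + 1 = 4 ≡ 0 (mod 2).
  s_2 = 0 + 0 + 1 + 1 = 2 ≡ 0 (mod 2).
  s_3 = 1 + 0 + 1 + 1 = 3 ≡ 1 (mod 2).
s = (0, 0, 1)^T — this equals column 1 of H (binary 001), so error is at position 1.
Correct: flip bit 1 of r = 1001111 to get c = 0001111.


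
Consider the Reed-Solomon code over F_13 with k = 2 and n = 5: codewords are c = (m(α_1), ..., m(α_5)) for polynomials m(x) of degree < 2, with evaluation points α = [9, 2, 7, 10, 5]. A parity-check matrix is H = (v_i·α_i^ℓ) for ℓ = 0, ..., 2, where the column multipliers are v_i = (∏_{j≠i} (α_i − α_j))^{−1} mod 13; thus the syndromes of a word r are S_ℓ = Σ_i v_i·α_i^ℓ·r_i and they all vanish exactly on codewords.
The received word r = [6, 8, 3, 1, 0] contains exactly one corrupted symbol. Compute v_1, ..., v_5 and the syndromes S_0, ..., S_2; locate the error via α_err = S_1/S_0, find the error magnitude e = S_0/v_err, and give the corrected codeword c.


S = (4, 8, 3), error at position 2, error magnitude e = 6, c = [6, 2, 3, 1, 0].

Step 1: column multipliers v_i = (∏_{j≠i}(α_i − α_j))^{−1} mod 13.
  i = 1 (α = 9): (9−2)(9−7)(9−10)(9−5) = 7·2·(−1)·4 = −56 ≡ 9, so v_1 = 9^{−1} = 3 (mod 13).
  i = 2 (α = 2): (2−9)(2−7)(2−10)(2−5) = (−7)·(−5)·(−8)·(−3) = 840 ≡ 8, so v_2 = 8^{−1} = 5 (mod 13).
  i = 3 (α = 7): (7−9)(7−2)(7−10)(7−5) = (−2)·5·(−3)·2 = 60 ≡ 8, so v_3 = 8^{−1} = 5 (mod 13).
  i = 4 (α = 10): (10−9)(10−2)(10−7)(10−5) = 1·8·3·5 = 120 ≡ 3, so v_4 = 3^{−1} = 9 (mod 13).
  i = 5 (α = 5): (5−9)(5−2)(5−7)(5−10) = (−4)·3·(−2)·(−5) = −120 ≡ 10, so v_5 = 10^{−1} = 4 (mod 13).
  v = [3, 5, 5, 9, 4].
Step 2: syndromes of r = [6, 8, 3, 1, 0] (all sums mod 13).
  S_0 = Σ v_i r_i = 3·6 + 5·8 + 5·3 + 9·1 + 4·0 = 82 ≡ 4.
  S_1 = Σ v_i α_i r_i = 3·9·6 + 5·2·8 + 5·7·3 + 9·10·1 + 4·5·0 = 437 ≡ 8.
  α_i^2 mod 13 = [3, 4, 10, 9, 12].
  S_2 = Σ v_i α_i^2 r_i = 3·3·6 + 5·4·8 + 5·10·3 + 9·9·1 + 4·12·0 = 445 ≡ 3.
  S = (4, 8, 3) ≠ 0, so r is not a codeword (an error is present).
Step 3: locate the error. For a single error e at position i, S_ℓ = v_i·e·α_i^ℓ, so α_err = S_1/S_0.
  S_0^{−1} = 4^{−1} = 10 (mod 13), so α_err = 8·10 = 80 ≡ 2 = α_2. Error position i = 2.
  Consistency check: S_2/S_1 = 3·5 = 15 ≡ 2 = α_err ✓ (single-error assumption holds).
Step 4: error magnitude e = S_0/v_2 = S_0·∏_{j≠2}(α_2 − α_j) = 4·8 = 32 ≡ 6 (mod 13).
Step 5: correct position 2: c_2 = r_2 − e = 8 − 6 ≡ 2 (mod 13). Hence c = [6, 2, 3, 1, 0].
  Check: interpolating c through the α_i gives m(x) = 12 + 8·x (degree < 2) with m(α_i) = c_i for every i, so c is indeed a codeword.


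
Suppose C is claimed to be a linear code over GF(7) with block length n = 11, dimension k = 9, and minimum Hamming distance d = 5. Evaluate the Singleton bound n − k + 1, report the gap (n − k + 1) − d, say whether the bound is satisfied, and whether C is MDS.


Singleton RHS = n − k + 1 = 3, slack = -2, bound violated (no such code; not MDS).

Singleton bound: d ≤ n − k + 1.
Here n = 11, k = 9, so n − k + 1 = 3.
Given d = 5, check d ≤ 3: NO.
Slack = (n − k + 1) − d = -2.
The slack is negative: d = 5 exceeds n − k + 1 = 3 by 2, so the Singleton bound is violated and no linear [11, 9, 5]_7 code can exist. In particular it is not MDS (MDS requires d = n − k + 1 exactly).
Description: the claimed parameters are [11, 9, 5]_7; such a code would be impossible (violates the Singleton bound).


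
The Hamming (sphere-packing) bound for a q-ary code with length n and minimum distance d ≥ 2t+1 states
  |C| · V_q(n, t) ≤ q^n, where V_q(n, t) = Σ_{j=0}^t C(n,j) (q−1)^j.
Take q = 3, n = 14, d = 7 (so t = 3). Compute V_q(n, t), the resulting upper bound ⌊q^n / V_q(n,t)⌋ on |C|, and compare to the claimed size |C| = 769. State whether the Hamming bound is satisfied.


V_q(n, t) = 3305, q^n = 4782969, Hamming bound = 1447, |C| = 769 ≤ bound (satisfied).

Step 1: Compute V_q(n, t) = Σ_{j=0}^3 C(n, j) (q−1)^j.
  j = 0: C(14,0)·(2)^0 = 1·1 = 1.
  j = 1: C(14,1)·(2)^1 = 14·2 = 28.
  j = 2: C(14,2)·(2)^2 = 91·4 = 364.
  j = 3: C(14,3)·(2)^3 = 364·8 = 2912.
  V_q(n, t) = 1 + 28 + 364 + 2912 = 3305.
Step 2: q^n = 3^14 = 4782969.
Step 3: Hamming bound ⌊q^n / V_q(n,t)⌋ = ⌊4782969/3305⌋ = 1447.
Step 4: Compare |C| = 769 to 1447: satisfied.
The claimed |C| lies below the Hamming bound.


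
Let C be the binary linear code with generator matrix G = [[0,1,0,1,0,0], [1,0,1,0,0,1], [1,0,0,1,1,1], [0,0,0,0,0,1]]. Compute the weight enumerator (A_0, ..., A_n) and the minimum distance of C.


Weight distribution: A_0 = 1, A_1 = 1, A_2 = 2, A_3 = 6, A_4 = 5, A_5 = 1. Minimum distance d = 1.

Enumerate all 2^4 = 16 messages m ∈ F_2^4.
For each, compute codeword c = mG in F_2^6, then tally its weight.
  m = 0000 → c = 000000, weight = 0.
  m = 1000 → c = 010100, weight = 2.
  m = 0100 → c = 101001, weight = 3.
  m = 1100 → c = 111101, weight = 5.
  m = 0010 → c = 100111, weight = 4.
  m = 1010 → c = 110011, weight = 4.
  m = 0110 → c = 001110, weight = 3.
  m = 1110 → c = 011010, weight = 3.
  m = 0001 → c = 000001, weight = 1.
  m = 1001 → c = 010101, weight = 3.
  m = 0101 → c = 101000, weight = 2.
  m = 1101 → c = 111100, weight = 4.
  m = 0011 → c = 100110, weight = 3.
  m = 1011 → c = 110010, weight = 3.
  m = 0111 → c = 001111, weight = 4.
  m = 1111 → c = 011011, weight = 4.
Tally weights:
  weight 0: 1 codewords.
  weight 1: 1 codewords.
  weight 2: 2 codewords.
  weight 3: 6 codewords.
  weight 4: 5 codewords.
  weight 5: 1 codewords.
Minimum distance d = smallest w > 0 with A_w > 0 = 1.
Sanity: Σ A_w = 16 = 2^4 = 16 ✓.


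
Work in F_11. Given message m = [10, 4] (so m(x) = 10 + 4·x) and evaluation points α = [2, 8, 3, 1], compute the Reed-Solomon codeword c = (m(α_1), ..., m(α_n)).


c = [7, 9, 0, 3]

Message polynomial: m(x) = 10 + 4·x (mod 11).
For each evaluation point α_i, compute m(α_i) mod 11:
  α_1 = 2: Horner steps 4 → 7, so m(2) = 7.
  α_2 = 8: Horner steps 4 → 9, so m(8) = 9.
  α_3 = 3: Horner steps 4 → 0, so m(3) = 0.
  α_4 = 1: Horner steps 4 → 3, so m(1) = 3.
Codeword c = [7, 9, 0, 3] ∈ F_11^4.


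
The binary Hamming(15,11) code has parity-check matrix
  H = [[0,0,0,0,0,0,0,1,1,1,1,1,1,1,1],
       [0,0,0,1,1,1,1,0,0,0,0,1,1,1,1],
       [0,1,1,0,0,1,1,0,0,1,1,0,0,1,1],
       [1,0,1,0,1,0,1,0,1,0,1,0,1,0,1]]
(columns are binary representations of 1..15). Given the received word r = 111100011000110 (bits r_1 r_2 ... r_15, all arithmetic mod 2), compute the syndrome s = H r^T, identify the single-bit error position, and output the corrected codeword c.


s = (0, 1, 1, 0)^T, error position = 6, corrected codeword c = 111101011000110

Compute s = H r^T mod 2 one row at a time:
  s_1 = 1 + 1 + 0 + 0 + 0 + 1 + 1 + 0 = 4 ≡ 0 (mod 2).
  s_2 = 1 + 0 + 0 + 0 + 0 + 1 + 1 + 0 = 3 ≡ 1 (mod 2).
  s_3 = 1 + 1 + 0 + 0 + 0 + 0 + 1 + 0 = 3 ≡ 1 (mod 2).
  s_4 = 1 + 1 + 0 + 0 + 1 + 0 + 1 + 0 = 4 ≡ 0 (mod 2).
s = (0, 1, 1, 0)^T — this equals column 6 of H (binary 0110), so error is at position 6.
Correct: flip bit 6 of r = 111100011000110 to get c = 111101011000110.


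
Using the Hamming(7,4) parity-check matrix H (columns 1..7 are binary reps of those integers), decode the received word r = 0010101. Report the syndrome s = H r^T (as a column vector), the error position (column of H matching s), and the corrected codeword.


s = (0, 0, 1)^T, error position = 1, corrected codeword c = 1010101

Compute s = H r^T mod 2 one row at a time:
  s_1 = 0 + 1 + 0 + 1 = 2 ≡ 0 (mod 2).
  s_2 = 0 + 1 + 0 + 1 = 2 ≡ 0 (mod 2).
  s_3 = 0 + 1 + 1 + 1 = 3 ≡ 1 (mod 2).
s = (0, 0, 1)^T — this equals column 1 of H (binary 001), so error is at position 1.
Correct: flip bit 1 of r = 0010101 to get c = 1010101.


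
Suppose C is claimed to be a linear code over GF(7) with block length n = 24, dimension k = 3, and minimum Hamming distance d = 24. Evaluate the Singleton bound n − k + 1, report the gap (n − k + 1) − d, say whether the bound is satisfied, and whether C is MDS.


Singleton RHS = n − k + 1 = 22, slack = -2, bound violated (no such code; not MDS).

Singleton bound: d ≤ n − k + 1.
Here n = 24, k = 3, so n − k + 1 = 22.
Given d = 24, check d ≤ 22: NO.
Slack = (n − k + 1) − d = -2.
The slack is negative: d = 24 exceeds n − k + 1 = 22 by 2, so the Singleton bound is violated and no linear [24, 3, 24]_7 code can exist. In particular it is not MDS (MDS requires d = n − k + 1 exactly).
Description: the claimed parameters are [24, 3, 24]_7; such a code would be impossible (violates the Singleton bound).


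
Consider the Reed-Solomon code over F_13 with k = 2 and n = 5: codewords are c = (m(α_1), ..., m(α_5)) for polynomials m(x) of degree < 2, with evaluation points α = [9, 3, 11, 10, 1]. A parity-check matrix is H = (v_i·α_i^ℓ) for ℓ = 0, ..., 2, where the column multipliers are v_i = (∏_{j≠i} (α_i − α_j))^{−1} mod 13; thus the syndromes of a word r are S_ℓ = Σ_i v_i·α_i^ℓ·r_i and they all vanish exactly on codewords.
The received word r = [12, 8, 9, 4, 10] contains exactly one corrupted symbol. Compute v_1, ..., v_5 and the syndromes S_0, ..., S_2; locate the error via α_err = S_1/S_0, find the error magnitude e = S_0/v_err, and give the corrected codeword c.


S = (9, 9, 9), error at position 5, error magnitude e = 12, c = [12, 8, 9, 4, 11].

Step 1: column multipliers v_i = (∏_{j≠i}(α_i − α_j))^{−1} mod 13.
  i = 1 (α = 9): (9−3)(9−11)(9−10)(9−1) = 6·(−2)·(−1)·8 = 96 ≡ 5, so v_1 = 5^{−1} = 8 (mod 13).
  i = 2 (α = 3): (3−9)(3−11)(3−10)(3−1) = (−6)·(−8)·(−7)·2 = −672 ≡ 4, so v_2 = 4^{−1} = 10 (mod 13).
  i = 3 (α = 11): (11−9)(11−3)(11−10)(11−1) = 2·8·1·10 = 160 ≡ 4, so v_3 = 4^{−1} = 10 (mod 13).
  i = 4 (α = 10): (10−9)(10−3)(10−11)(10−1) = 1·7·(−1)·9 = −63 ≡ 2, so v_4 = 2^{−1} = 7 (mod 13).
  i = 5 (α = 1): (1−9)(1−3)(1−11)(1−10) = (−8)·(−2)·(−10)·(−9) = 1440 ≡ 10, so v_5 = 10^{−1} = 4 (mod 13).
  v = [8, 10, 10, 7, 4].
Step 2: syndromes of r = [12, 8, 9, 4, 10] (all sums mod 13).
  S_0 = Σ v_i r_i = 8·12 + 10·8 + 10·9 + 7·4 + 4·10 = 334 ≡ 9.
  S_1 = Σ v_i α_i r_i = 8·9·12 + 10·3·8 + 10·11·9 + 7·10·4 + 4·1·10 = 2414 ≡ 9.
  α_i^2 mod 13 = [3, 9, 4, 9, 1].
  S_2 = Σ v_i α_i^2 r_i = 8·3·12 + 10·9·8 + 10·4·9 + 7·9·4 + 4·1·10 = 1660 ≡ 9.
  S = (9, 9, 9) ≠ 0, so r is not a codeword (an error is present).
Step 3: locate the error. For a single error e at position i, S_ℓ = v_i·e·α_i^ℓ, so α_err = S_1/S_0.
  S_0^{−1} = 9^{−1} = 3 (mod 13), so α_err = 9·3 = 27 ≡ 1 = α_5. Error position i = 5.
  Consistency check: S_2/S_1 = 9·3 = 27 ≡ 1 = α_err ✓ (single-error assumption holds).
Step 4: error magnitude e = S_0/v_5 = S_0·∏_{j≠5}(α_5 − α_j) = 9·10 = 90 ≡ 12 (mod 13).
Step 5: correct position 5: c_5 = r_5 − e = 10 − 12 ≡ 11 (mod 13). Hence c = [12, 8, 9, 4, 11].
  Check: interpolating c through the α_i gives m(x) = 6 + 5·x (degree < 2) with m(α_i) = c_i for every i, so c is indeed a codeword.


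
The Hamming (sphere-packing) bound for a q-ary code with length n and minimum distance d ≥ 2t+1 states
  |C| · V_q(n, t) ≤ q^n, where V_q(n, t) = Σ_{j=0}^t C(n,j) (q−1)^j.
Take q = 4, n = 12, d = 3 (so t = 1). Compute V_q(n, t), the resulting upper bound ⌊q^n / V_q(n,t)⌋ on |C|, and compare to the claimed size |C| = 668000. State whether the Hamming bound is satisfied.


V_q(n, t) = 37, q^n = 16777216, Hamming bound = 453438, |C| = 668000 > bound (violated).

Step 1: Compute V_q(n, t) = Σ_{j=0}^1 C(n, j) (q−1)^j.
  j = 0: C(12,0)·(3)^0 = 1·1 = 1.
  j = 1: C(12,1)·(3)^1 = 12·3 = 36.
  V_q(n, t) = 1 + 36 = 37.
Step 2: q^n = 4^12 = 16777216.
Step 3: Hamming bound ⌊q^n / V_q(n,t)⌋ = ⌊16777216/37⌋ = 453438.
Step 4: Compare |C| = 668000 to 453438: violated.
The claimed |C| lies above the Hamming bound, so no 4-ary code of length 12 with d ≥ 3 can have 668000 codewords.


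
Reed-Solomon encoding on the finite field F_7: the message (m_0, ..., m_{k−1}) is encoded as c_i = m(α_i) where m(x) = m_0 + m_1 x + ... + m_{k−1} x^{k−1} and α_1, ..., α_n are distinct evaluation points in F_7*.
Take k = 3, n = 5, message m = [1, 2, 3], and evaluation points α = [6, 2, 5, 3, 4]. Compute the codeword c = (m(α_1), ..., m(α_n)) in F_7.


c = [2, 3, 2, 6, 1]

Message polynomial: m(x) = 1 + 2·x + 3·x^2 (mod 7).
For each evaluation point α_i, compute m(α_i) mod 7:
  α_1 = 6: Horner steps 3 → 6 → 2, so m(6) = 2.
  α_2 = 2: Horner steps 3 → 1 → 3, so m(2) = 3.
  α_3 = 5: Horner steps 3 → 3 → 2, so m(5) = 2.
  α_4 = 3: Horner steps 3 → 4 → 6, so m(3) = 6.
  α_5 = 4: Horner steps 3 → 0 → 1, so m(4) = 1.
Codeword c = [2, 3, 2, 6, 1] ∈ F_7^5.


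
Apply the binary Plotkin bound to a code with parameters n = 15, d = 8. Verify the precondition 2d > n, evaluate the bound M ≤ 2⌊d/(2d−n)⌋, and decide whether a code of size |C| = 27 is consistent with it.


Plotkin bound M ≤ 16; given |C| = 27 > bound (violated).

Check applicability: 2d = 16, n = 15.
2d − n = 1 > 0, so Plotkin applies.
Compute d/(2d−n) = 8/1 ≈ 8.0000.
⌊d/(2d−n)⌋ = 8.
Plotkin bound: M ≤ 2·8 = 16.
Given |C| = 27, check: VIOLATED.
This |C| is above the Plotkin bound, so no binary code with n = 15, d = 8 and 27 codewords exists.


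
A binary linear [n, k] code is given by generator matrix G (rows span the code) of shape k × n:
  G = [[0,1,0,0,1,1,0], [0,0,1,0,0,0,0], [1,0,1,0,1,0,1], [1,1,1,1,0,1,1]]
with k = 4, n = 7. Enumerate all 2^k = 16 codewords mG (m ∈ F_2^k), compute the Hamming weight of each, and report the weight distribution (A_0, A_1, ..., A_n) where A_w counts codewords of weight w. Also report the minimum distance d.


Weight distribution: A_0 = 1, A_1 = 2, A_2 = 1, A_3 = 2, A_4 = 5, A_5 = 4, A_6 = 1. Minimum distance d = 1.

Enumerate all 2^4 = 16 messages m ∈ F_2^4.
For each, compute codeword c = mG in F_2^7, then tally its weight.
  m = 0000 → c = 0000000, weight = 0.
  m = 1000 → c = 0100110, weight = 3.
  m = 0100 → c = 0010000, weight = 1.
  m = 1100 → c = 0110110, weight = 4.
  m = 0010 → c = 1010101, weight = 4.
  m = 1010 → c = 1110011, weight = 5.
  m = 0110 → c = 1000101, weight = 3.
  m = 1110 → c = 1100011, weight = 4.
  m = 0001 → c = 1111011, weight = 6.
  m = 1001 → c = 1011101, weight = 5.
  m = 0101 → c = 1101011, weight = 5.
  m = 1101 → c = 1001101, weight = 4.
  m = 0011 → c = 0101110, weight = 4.
  m = 1011 → c = 0001000, weight = 1.
  m = 0111 → c = 0111110, weight = 5.
  m = 1111 → c = 0011000, weight = 2.
Tally weights:
  weight 0: 1 codewords.
  weight 1: 2 codewords.
  weight 2: 1 codewords.
  weight 3: 2 codewords.
  weight 4: 5 codewords.
  weight 5: 4 codewords.
  weight 6: 1 codewords.
Minimum distance d = smallest w > 0 with A_w > 0 = 1.
Sanity: Σ A_w = 16 = 2^4 = 16 ✓.


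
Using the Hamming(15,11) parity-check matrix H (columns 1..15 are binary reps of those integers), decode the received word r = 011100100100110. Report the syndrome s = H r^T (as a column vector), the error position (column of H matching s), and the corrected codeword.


s = (1, 0, 1, 1)^T, error position = 11, corrected codeword c = 011100100110110

Compute s = H r^T mod 2 one row at a time:
  s_1 = 0 + 0 + 1 + 0 + 0 + 1 + 1 + 0 = 3 ≡ 1 (mod 2).
  s_2 = 1 + 0 + 0 + 1 + 0 + 1 + 1 + 0 = 4 ≡ 0 (mod 2).
  s_3 = 1 + 1 + 0 + 1 + 1 + 0 + 1 + 0 = 5 ≡ 1 (mod 2).
  s_4 = 0 + 1 + 0 + 1 + 0 + 0 + 1 + 0 = 3 ≡ 1 (mod 2).
s = (1, 0, 1, 1)^T — this equals column 11 of H (binary 1011), so error is at position 11.
Correct: flip bit 11 of r = 011100100100110 to get c = 011100100110110.


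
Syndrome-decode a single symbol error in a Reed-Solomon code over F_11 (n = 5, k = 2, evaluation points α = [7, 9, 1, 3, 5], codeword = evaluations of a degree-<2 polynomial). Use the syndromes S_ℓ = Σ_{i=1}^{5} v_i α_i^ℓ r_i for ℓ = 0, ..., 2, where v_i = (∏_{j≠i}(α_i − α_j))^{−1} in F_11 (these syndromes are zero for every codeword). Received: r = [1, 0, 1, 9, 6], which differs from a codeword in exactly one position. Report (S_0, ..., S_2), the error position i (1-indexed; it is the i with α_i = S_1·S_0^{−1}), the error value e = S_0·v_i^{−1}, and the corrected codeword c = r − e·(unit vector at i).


S = (3, 10, 4), error at position 1, error magnitude e = 9, c = [3, 0, 1, 9, 6].

Step 1: column multipliers v_i = (∏_{j≠i}(α_i − α_j))^{−1} mod 11.
  i = 1 (α = 7): (7−9)(7−1)(7−3)(7−5) = (−2)·6·4·2 = −96 ≡ 3, so v_1 = 3^{−1} = 4 (mod 11).
  i = 2 (α = 9): (9−7)(9−1)(9−3)(9−5) = 2·8·6·4 = 384 ≡ 10, so v_2 = 10^{−1} = 10 (mod 11).
  i = 3 (α = 1): (1−7)(1−9)(1−3)(1−5) = (−6)·(−8)·(−2)·(−4) = 384 ≡ 10, so v_3 = 10^{−1} = 10 (mod 11).
  i = 4 (α = 3): (3−7)(3−9)(3−1)(3−5) = (−4)·(−6)·2·(−2) = −96 ≡ 3, so v_4 = 3^{−1} = 4 (mod 11).
  i = 5 (α = 5): (5−7)(5−9)(5−1)(5−3) = (−2)·(−4)·4·2 = 64 ≡ 9, so v_5 = 9^{−1} = 5 (mod 11).
  v = [4, 10, 10, 4, 5].
Step 2: syndromes of r = [1, 0, 1, 9, 6] (all sums mod 11).
  S_0 = Σ v_i r_i = 4·1 + 10·0 + 10·1 + 4·9 + 5·6 = 80 ≡ 3.
  S_1 = Σ v_i α_i r_i = 4·7·1 + 10·9·0 + 10·1·1 + 4·3·9 + 5·5·6 = 296 ≡ 10.
  α_i^2 mod 11 = [5, 4, 1, 9, 3].
  S_2 = Σ v_i α_i^2 r_i = 4·5·1 + 10·4·0 + 10·1·1 + 4·9·9 + 5·3·6 = 444 ≡ 4.
  S = (3, 10, 4) ≠ 0, so r is not a codeword (an error is present).
Step 3: locate the error. For a single error e at position i, S_ℓ = v_i·e·α_i^ℓ, so α_err = S_1/S_0.
  S_0^{−1} = 3^{−1} = 4 (mod 11), so α_err = 10·4 = 40 ≡ 7 = α_1. Error position i = 1.
  Consistency check: S_2/S_1 = 4·10 = 40 ≡ 7 = α_err ✓ (single-error assumption holds).
Step 4: error magnitude e = S_0/v_1 = S_0·∏_{j≠1}(α_1 − α_j) = 3·3 = 9 ≡ 9 (mod 11).
Step 5: correct position 1: c_1 = r_1 − e = 1 − 9 ≡ 3 (mod 11). Hence c = [3, 0, 1, 9, 6].
  Check: interpolating c through the α_i gives m(x) = 8 + 4·x (degree < 2) with m(α_i) = c_i for every i, so c is indeed a codeword.


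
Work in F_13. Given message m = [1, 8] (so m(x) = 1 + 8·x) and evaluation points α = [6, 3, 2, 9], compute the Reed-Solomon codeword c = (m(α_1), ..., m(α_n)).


c = [10, 12, 4, 8]

Message polynomial: m(x) = 1 + 8·x (mod 13).
For each evaluation point α_i, compute m(α_i) mod 13:
  α_1 = 6: Horner steps 8 → 10, so m(6) = 10.
  α_2 = 3: Horner steps 8 → 12, so m(3) = 12.
  α_3 = 2: Horner steps 8 → 4, so m(2) = 4.
  α_4 = 9: Horner steps 8 → 8, so m(9) = 8.
Codeword c = [10, 12, 4, 8] ∈ F_13^4.


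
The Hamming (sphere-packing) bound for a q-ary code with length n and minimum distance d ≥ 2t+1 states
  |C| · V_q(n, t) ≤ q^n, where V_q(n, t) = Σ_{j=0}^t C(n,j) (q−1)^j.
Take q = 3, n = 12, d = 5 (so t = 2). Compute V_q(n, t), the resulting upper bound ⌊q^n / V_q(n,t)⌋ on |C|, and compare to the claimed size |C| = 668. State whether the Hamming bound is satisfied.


V_q(n, t) = 289, q^n = 531441, Hamming bound = 1838, |C| = 668 ≤ bound (satisfied).

Step 1: Compute V_q(n, t) = Σ_{j=0}^2 C(n, j) (q−1)^j.
  j = 0: C(12,0)·(2)^0 = 1·1 = 1.
  j = 1: C(12,1)·(2)^1 = 12·2 = 24.
  j = 2: C(12,2)·(2)^2 = 66·4 = 264.
  V_q(n, t) = 1 + 24 + 264 = 289.
Step 2: q^n = 3^12 = 531441.
Step 3: Hamming bound ⌊q^n / V_q(n,t)⌋ = ⌊531441/289⌋ = 1838.
Step 4: Compare |C| = 668 to 1838: satisfied.
The claimed |C| lies below the Hamming bound.


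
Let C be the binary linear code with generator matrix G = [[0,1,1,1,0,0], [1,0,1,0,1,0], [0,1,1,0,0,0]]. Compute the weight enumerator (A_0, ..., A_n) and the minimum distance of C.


Weight distribution: A_0 = 1, A_1 = 1, A_2 = 1, A_3 = 3, A_4 = 2. Minimum distance d = 1.

Enumerate all 2^3 = 8 messages m ∈ F_2^3.
For each, compute codeword c = mG in F_2^6, then tally its weight.
  m = 000 → c = 000000, weight = 0.
  m = 100 → c = 011100, weight = 3.
  m = 010 → c = 101010, weight = 3.
  m = 110 → c = 110110, weight = 4.
  m = 001 → c = 011000, weight = 2.
  m = 101 → c = 000100, weight = 1.
  m = 011 → c = 110010, weight = 3.
  m = 111 → c = 101110, weight = 4.
Tally weights:
  weight 0: 1 codewords.
  weight 1: 1 codewords.
  weight 2: 1 codewords.
  weight 3: 3 codewords.
  weight 4: 2 codewords.
Minimum distance d = smallest w > 0 with A_w > 0 = 1.
Sanity: Σ A_w = 8 = 2^3 = 8 ✓.
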